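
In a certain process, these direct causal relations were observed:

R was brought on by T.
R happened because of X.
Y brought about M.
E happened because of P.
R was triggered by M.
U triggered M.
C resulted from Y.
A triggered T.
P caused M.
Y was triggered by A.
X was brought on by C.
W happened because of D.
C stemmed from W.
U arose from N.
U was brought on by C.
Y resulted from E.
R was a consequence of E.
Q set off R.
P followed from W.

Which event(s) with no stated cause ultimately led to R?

Tracing upstream from R: R ← E ← P ← W ← D.
A separate upstream branch: R ← T ← A.
A separate upstream branch: R ← Q.
A separate upstream branch: R ← M ← U ← N.
Each of those chain origins has no stated cause.

A, D, N, Q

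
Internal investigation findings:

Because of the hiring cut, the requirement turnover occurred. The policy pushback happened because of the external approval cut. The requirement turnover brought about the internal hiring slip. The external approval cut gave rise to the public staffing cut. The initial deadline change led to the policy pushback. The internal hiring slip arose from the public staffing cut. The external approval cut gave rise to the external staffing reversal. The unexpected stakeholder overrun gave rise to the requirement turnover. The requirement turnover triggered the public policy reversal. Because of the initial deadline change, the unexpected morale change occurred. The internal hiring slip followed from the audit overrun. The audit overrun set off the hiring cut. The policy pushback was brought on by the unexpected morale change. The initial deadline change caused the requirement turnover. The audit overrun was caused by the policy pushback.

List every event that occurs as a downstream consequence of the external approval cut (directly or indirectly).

Direct effects: the external staffing reversal, the policy pushback, the public staffing cut.
2 steps out: the audit overrun, the internal hiring slip.
3 steps out: the hiring cut.
4 steps out: the requirement turnover.
5 steps out: the public policy reversal.
Not reachable from it: the unexpected stakeholder overrun, the initial deadline change, the unexpected morale change.

the audit overrun, the external staffing reversal, the hiring cut, the internal hiring slip, the policy pushback, the public policy reversal, the public staffing cut, the requirement turnover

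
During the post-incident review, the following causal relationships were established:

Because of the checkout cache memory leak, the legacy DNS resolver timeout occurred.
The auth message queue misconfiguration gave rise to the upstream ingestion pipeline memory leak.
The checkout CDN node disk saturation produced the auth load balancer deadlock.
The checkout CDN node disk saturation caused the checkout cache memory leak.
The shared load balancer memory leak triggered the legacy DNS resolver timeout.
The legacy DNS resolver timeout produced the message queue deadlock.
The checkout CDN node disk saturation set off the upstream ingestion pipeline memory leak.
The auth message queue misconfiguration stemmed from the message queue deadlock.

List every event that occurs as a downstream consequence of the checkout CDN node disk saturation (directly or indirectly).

Direct effects: the checkout cache memory leak, the auth load balancer deadlock, the upstream ingestion pipeline memory leak.
2 steps out: the legacy DNS resolver timeout.
3 steps out: the message queue deadlock.
4 steps out: the auth message queue misconfiguration.
Not reachable from it: the shared load balancer memory leak.

the auth load balancer deadlock, the auth message queue misconfiguration, the checkout cache memory leak, the legacy DNS resolver timeout, the message queue deadlock, the upstream ingestion pipeline memory leak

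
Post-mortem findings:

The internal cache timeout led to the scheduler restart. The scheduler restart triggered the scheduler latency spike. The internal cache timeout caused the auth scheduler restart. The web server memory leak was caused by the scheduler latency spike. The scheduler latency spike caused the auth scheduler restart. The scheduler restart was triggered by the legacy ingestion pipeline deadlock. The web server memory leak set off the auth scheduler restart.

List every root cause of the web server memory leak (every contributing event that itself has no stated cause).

the internal cache timeout, the legacy ingestion pipeline deadlock

Tracing upstream from the web server memory leak: the web server memory leak ← the scheduler latency spike ← the scheduler restart ← the internal cache timeout.
A separate upstream branch: the web server memory leak ← the scheduler latency spike ← the scheduler restart ← the legacy ingestion pipeline deadlock.
Each of those chain origins has no stated cause.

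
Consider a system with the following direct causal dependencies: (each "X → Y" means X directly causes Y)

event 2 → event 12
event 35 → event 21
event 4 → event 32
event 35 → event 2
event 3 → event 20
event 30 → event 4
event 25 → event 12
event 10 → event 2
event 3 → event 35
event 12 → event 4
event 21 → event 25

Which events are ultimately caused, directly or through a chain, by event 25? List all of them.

event 12, event 32, event 4

Direct effects: event 12.
2 steps out: event 4.
3 steps out: event 32.
Not reachable from it: event 10, event 3, event 35, event 21, event 30, event 2, event 20.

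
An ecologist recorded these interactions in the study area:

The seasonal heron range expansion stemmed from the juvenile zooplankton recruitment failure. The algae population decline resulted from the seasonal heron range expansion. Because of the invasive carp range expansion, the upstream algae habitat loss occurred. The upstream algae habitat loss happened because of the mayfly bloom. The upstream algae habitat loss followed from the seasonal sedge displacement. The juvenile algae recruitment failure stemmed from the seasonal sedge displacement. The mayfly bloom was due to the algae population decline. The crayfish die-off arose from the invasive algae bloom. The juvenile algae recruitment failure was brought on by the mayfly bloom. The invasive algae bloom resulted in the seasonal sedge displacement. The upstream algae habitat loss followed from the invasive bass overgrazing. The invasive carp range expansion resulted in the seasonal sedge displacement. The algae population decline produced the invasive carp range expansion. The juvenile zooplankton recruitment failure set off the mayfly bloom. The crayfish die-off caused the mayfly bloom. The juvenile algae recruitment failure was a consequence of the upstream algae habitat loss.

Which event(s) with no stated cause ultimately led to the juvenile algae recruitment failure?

the invasive algae bloom, the invasive bass overgrazing, the juvenile zooplankton recruitment failure

Tracing upstream from the juvenile algae recruitment failure: the juvenile algae recruitment failure ← the mayfly bloom ← the juvenile zooplankton recruitment failure.
A separate upstream branch: the juvenile algae recruitment failure ← the seasonal sedge displacement ← the invasive algae bloom.
A separate upstream branch: the juvenile algae recruitment failure ← the upstream algae habitat loss ← the invasive bass overgrazing.
Each of those chain origins has no stated cause.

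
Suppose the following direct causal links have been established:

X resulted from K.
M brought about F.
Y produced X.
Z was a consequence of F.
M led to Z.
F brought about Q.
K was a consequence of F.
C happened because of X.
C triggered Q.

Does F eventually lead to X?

There is a causal chain: F → K → X.

Yes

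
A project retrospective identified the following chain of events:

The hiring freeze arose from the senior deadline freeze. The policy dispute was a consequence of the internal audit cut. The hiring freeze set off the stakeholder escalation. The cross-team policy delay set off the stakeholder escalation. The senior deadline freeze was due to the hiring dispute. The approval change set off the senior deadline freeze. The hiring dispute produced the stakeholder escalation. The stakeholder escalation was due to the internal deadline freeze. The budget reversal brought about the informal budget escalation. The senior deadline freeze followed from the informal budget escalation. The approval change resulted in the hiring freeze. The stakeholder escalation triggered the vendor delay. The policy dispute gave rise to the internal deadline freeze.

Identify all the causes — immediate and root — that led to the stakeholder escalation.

Immediate causes of the stakeholder escalation: the cross-team policy delay, the hiring dispute, the internal deadline freeze, the hiring freeze.
Further upstream: the internal audit cut, the budget reversal, the informal budget escalation, the policy dispute, the approval change, the senior deadline freeze.

the approval change, the budget reversal, the cross-team policy delay, the hiring dispute, the hiring freeze, the informal budget escalation, the internal audit cut, the internal deadline freeze, the policy dispute, the senior deadline freeze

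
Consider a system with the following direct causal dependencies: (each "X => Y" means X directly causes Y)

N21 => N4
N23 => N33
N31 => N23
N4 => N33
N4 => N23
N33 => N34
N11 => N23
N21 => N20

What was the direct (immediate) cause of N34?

N33

Upstream contributors include N31, N21, N11, N4, N23, but only N33 feeds directly into N34.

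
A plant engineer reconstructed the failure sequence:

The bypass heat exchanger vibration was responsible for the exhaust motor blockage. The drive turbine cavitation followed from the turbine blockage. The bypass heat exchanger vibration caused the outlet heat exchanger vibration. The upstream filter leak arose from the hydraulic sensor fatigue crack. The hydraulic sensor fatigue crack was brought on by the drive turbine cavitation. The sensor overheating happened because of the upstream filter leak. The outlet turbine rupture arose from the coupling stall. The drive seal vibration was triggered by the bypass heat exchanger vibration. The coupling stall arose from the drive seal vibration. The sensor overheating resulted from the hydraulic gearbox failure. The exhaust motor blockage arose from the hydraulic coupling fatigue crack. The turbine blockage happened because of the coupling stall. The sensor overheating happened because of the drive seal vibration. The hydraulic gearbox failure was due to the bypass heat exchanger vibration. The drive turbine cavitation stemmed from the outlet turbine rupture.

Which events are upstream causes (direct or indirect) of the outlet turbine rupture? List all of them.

Immediate cause of the outlet turbine rupture: the coupling stall.
Further upstream: the bypass heat exchanger vibration, the drive seal vibration.

the bypass heat exchanger vibration, the coupling stall, the drive seal vibration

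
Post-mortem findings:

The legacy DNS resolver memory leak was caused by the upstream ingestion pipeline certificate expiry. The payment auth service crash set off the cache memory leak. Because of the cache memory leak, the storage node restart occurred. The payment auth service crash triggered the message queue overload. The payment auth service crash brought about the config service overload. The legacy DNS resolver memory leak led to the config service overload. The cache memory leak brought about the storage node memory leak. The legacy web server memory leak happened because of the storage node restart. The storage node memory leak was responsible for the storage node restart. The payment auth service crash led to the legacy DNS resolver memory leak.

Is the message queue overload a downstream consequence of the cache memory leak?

No

The cache memory leak leads to the storage node memory leak, the storage node restart, the legacy web server memory leak; the message queue overload is not among them.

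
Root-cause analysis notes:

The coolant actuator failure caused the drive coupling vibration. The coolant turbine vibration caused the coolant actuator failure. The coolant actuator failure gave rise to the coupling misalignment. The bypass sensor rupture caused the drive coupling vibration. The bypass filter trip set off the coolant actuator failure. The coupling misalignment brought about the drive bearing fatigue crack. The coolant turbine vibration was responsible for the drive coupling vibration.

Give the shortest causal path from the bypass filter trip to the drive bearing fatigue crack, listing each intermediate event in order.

the bypass filter trip → the coolant actuator failure
the coolant actuator failure → the coupling misalignment
the coupling misalignment → the drive bearing fatigue crack
Length: 3 steps.

the bypass filter trip → the coolant actuator failure → the coupling misalignment → the drive bearing fatigue crack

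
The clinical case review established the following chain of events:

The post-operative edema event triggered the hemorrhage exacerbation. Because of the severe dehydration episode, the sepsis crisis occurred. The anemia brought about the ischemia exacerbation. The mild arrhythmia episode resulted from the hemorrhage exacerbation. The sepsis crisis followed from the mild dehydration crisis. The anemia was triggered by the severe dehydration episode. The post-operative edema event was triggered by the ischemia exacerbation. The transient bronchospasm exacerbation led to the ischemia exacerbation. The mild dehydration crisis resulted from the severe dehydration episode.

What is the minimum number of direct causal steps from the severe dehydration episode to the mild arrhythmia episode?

5

Shortest chain: the severe dehydration episode → the anemia → the ischemia exacerbation → the post-operative edema event → the hemorrhage exacerbation → the mild arrhythmia episode.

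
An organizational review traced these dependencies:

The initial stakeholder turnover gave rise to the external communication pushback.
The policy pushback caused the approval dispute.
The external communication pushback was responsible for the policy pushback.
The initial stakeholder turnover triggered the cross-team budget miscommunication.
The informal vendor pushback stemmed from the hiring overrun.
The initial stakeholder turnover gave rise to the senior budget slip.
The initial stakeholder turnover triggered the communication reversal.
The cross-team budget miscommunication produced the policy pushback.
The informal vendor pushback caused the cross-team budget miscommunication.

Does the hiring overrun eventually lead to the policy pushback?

Yes

There is a causal chain: the hiring overrun → the informal vendor pushback → the cross-team budget miscommunication → the policy pushback.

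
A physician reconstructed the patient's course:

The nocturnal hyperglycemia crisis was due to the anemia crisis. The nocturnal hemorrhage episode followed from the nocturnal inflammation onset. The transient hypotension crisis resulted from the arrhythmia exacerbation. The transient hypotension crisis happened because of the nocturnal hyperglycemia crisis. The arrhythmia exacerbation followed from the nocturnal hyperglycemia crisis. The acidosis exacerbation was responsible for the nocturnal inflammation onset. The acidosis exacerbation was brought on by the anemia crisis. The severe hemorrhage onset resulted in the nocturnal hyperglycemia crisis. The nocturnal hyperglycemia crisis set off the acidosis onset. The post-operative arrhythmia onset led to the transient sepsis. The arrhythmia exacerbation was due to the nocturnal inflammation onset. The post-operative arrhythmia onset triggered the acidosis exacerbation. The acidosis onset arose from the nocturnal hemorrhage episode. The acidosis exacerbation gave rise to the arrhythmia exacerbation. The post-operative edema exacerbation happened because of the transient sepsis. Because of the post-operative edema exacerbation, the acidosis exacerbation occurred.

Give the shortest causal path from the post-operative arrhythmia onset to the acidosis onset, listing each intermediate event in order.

the post-operative arrhythmia onset → the acidosis exacerbation
the acidosis exacerbation → the nocturnal inflammation onset
the nocturnal inflammation onset → the nocturnal hemorrhage episode
the nocturnal hemorrhage episode → the acidosis onset
Length: 4 steps.

the post-operative arrhythmia onset → the acidosis exacerbation → the nocturnal inflammation onset → the nocturnal hemorrhage episode → the acidosis onset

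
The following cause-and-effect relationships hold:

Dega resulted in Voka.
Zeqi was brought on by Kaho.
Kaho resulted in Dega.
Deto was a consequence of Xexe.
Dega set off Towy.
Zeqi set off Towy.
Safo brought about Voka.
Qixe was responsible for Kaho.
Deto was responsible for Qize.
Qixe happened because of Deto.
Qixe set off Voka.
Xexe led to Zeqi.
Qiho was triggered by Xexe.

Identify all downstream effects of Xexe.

Dega, Deto, Kaho, Qiho, Qixe, Qize, Towy, Voka, Zeqi

Direct effects: Deto, Qiho, Zeqi.
2 steps out: Qixe, Qize, Towy.
3 steps out: Kaho, Voka.
4 steps out: Dega.
Not reachable from it: Safo.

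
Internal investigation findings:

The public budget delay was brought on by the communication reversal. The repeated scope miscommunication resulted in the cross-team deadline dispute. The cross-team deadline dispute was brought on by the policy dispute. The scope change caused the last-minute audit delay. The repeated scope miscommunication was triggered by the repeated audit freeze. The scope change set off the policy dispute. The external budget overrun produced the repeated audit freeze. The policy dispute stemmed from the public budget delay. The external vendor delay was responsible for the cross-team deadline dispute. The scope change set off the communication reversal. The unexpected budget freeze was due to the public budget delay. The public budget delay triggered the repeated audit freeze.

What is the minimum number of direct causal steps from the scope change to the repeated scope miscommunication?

4

Shortest chain: the scope change → the communication reversal → the public budget delay → the repeated audit freeze → the repeated scope miscommunication.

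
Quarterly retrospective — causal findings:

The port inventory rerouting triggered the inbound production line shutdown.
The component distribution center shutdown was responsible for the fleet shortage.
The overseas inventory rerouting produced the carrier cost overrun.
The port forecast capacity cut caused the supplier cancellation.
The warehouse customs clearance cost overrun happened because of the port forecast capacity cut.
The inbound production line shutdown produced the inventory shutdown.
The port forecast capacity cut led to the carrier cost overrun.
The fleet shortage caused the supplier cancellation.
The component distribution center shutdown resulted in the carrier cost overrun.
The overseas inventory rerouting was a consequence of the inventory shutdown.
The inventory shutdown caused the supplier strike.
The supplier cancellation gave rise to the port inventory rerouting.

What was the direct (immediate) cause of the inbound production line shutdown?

the port inventory rerouting

Upstream contributors include the port forecast capacity cut, the component distribution center shutdown, the fleet shortage, the supplier cancellation, but only the port inventory rerouting feeds directly into the inbound production line shutdown.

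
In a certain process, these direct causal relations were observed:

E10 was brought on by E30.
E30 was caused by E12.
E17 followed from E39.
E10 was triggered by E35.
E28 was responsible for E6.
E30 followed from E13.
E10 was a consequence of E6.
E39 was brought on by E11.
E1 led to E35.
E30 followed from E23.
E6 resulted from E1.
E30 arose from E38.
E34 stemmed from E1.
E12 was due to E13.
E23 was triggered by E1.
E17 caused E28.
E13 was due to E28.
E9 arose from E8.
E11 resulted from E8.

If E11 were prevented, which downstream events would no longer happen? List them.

E12, E13, E17, E28, E39

Downstream of E11: E39, E17, E28, E6, E13, E12, E30, E10.
Of those, still caused via another path: E6, E30, E10.
The remainder have no surviving cause.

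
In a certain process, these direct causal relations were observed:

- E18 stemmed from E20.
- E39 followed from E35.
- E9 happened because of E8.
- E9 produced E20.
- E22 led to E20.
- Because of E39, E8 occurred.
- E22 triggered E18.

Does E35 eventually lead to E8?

There is a causal chain: E35 → E39 → E8.

Yes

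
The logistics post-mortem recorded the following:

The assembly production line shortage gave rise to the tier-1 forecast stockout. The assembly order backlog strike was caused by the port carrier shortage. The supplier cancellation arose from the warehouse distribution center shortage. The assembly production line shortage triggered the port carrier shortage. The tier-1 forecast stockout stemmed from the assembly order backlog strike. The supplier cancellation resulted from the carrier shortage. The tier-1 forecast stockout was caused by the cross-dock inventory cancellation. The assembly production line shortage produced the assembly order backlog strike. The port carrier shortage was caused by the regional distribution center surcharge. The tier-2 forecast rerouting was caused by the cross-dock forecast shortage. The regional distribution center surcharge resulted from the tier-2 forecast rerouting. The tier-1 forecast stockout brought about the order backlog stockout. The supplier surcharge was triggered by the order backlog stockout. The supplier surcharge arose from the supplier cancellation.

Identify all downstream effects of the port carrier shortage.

Direct effects: the assembly order backlog strike.
2 steps out: the tier-1 forecast stockout.
3 steps out: the order backlog stockout.
4 steps out: the supplier surcharge.
Not reachable from it: the cross-dock forecast shortage, the tier-2 forecast rerouting, the assembly production line shortage, the warehouse distribution center shortage, the regional distribution center surcharge, the cross-dock inventory cancellation, the carrier shortage, the supplier cancellation.

the assembly order backlog strike, the order backlog stockout, the supplier surcharge, the tier-1 forecast stockout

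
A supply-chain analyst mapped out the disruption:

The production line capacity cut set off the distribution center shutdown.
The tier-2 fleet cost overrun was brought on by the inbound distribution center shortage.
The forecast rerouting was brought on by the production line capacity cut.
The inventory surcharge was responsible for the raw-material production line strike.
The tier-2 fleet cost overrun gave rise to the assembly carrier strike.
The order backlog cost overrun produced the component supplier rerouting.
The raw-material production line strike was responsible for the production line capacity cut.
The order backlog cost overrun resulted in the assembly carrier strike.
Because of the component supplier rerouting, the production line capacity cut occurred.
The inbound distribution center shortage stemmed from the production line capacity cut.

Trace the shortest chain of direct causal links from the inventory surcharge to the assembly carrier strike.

the inventory surcharge → the raw-material production line strike → the production line capacity cut → the inbound distribution center shortage → the tier-2 fleet cost overrun → the assembly carrier strike

the inventory surcharge → the raw-material production line strike
the raw-material production line strike → the production line capacity cut
the production line capacity cut → the inbound distribution center shortage
the inbound distribution center shortage → the tier-2 fleet cost overrun
the tier-2 fleet cost overrun → the assembly carrier strike
Length: 5 steps.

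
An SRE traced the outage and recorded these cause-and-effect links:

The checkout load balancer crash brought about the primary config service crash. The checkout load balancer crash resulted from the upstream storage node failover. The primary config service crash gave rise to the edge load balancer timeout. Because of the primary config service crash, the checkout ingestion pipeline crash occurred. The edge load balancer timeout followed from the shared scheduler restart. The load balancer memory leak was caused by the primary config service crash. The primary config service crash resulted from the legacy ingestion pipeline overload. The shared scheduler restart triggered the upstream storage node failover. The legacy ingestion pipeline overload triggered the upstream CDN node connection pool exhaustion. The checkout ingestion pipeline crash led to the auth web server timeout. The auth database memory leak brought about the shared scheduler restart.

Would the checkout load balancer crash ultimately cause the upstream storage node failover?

No

The checkout load balancer crash leads to the primary config service crash, the edge load balancer timeout, the checkout ingestion pipeline crash, the load balancer memory leak, the auth web server timeout; the upstream storage node failover is not among them.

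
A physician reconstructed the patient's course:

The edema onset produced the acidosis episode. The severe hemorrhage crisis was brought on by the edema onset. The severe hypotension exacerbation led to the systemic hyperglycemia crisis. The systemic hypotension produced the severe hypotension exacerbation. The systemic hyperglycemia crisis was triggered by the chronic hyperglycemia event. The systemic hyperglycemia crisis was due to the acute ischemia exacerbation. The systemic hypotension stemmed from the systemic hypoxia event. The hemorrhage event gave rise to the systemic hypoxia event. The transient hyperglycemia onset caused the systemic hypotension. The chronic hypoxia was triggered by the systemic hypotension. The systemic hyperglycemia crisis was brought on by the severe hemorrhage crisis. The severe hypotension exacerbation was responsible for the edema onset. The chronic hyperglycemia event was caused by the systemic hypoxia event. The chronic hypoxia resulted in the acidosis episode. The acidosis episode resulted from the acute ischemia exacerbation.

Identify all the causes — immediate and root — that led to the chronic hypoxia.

the hemorrhage event, the systemic hypotension, the systemic hypoxia event, the transient hyperglycemia onset

Immediate cause of the chronic hypoxia: the systemic hypotension.
Further upstream: the transient hyperglycemia onset, the hemorrhage event, the systemic hypoxia event.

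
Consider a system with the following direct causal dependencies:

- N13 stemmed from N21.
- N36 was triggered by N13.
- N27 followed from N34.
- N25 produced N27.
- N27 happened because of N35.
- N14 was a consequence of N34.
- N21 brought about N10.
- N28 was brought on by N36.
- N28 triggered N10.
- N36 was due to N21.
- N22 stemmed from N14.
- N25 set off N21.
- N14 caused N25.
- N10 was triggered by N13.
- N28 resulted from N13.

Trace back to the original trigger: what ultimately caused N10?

N34

Tracing upstream from N10: N10 ← N21 ← N25 ← N14 ← N34.
N34 has no stated cause, so it is the root.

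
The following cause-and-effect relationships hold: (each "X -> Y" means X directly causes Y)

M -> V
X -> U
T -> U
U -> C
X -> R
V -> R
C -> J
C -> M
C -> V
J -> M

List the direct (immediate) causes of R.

Upstream contributors include U, C, J, M, T, but only V, X feed directly into R.

V, X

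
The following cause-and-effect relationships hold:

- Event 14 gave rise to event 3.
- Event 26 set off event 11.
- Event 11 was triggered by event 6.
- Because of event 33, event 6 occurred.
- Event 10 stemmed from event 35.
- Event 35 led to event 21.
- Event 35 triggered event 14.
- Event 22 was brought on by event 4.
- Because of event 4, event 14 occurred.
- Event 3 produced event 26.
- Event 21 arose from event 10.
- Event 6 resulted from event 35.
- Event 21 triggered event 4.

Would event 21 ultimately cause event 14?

There is a causal chain: event 21 → event 4 → event 14.

Yes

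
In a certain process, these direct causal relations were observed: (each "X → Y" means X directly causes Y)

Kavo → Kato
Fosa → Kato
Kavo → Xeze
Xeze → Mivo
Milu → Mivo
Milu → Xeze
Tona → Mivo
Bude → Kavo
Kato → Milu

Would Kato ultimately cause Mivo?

Yes

There is a causal chain: Kato → Milu → Mivo.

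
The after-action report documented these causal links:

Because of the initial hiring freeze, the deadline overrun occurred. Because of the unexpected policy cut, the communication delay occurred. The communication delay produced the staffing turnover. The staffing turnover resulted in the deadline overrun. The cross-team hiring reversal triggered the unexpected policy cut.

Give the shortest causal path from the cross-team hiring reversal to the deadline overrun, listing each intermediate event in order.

the cross-team hiring reversal → the unexpected policy cut → the communication delay → the staffing turnover → the deadline overrun

the cross-team hiring reversal → the unexpected policy cut
the unexpected policy cut → the communication delay
the communication delay → the staffing turnover
the staffing turnover → the deadline overrun
Length: 4 steps.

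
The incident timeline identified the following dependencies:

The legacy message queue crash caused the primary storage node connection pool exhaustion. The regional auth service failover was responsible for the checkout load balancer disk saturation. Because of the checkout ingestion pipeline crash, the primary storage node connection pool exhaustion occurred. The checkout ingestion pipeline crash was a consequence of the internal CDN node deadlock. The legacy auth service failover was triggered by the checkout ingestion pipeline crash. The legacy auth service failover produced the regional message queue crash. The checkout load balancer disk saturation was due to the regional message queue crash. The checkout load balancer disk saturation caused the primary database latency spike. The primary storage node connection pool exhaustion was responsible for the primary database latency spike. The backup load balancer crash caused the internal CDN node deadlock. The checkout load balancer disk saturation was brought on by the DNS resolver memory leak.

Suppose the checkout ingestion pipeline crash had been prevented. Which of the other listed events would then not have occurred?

Downstream of the checkout ingestion pipeline crash: the legacy auth service failover, the regional message queue crash, the primary storage node connection pool exhaustion, the checkout load balancer disk saturation, the primary database latency spike.
Of those, still caused via another path: the primary storage node connection pool exhaustion, the checkout load balancer disk saturation, the primary database latency spike.
The remainder have no surviving cause.

the legacy auth service failover, the regional message queue crash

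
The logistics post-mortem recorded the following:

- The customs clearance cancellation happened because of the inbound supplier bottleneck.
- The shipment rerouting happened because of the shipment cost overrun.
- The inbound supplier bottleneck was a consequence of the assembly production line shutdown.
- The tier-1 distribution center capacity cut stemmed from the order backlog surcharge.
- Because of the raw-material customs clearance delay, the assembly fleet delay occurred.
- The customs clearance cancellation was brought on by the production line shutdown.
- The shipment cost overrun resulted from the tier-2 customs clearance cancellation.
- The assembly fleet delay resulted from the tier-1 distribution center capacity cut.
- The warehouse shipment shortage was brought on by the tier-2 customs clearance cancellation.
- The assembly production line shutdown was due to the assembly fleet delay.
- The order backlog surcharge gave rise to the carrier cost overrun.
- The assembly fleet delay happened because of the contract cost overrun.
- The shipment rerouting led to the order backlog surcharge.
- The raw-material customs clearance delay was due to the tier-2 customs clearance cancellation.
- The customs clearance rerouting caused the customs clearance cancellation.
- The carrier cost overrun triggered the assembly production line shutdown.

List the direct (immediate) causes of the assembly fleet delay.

the contract cost overrun, the raw-material customs clearance delay, the tier-1 distribution center capacity cut

Upstream contributors include the tier-2 customs clearance cancellation, the shipment cost overrun, the shipment rerouting, the order backlog surcharge, but only the contract cost overrun, the raw-material customs clearance delay, the tier-1 distribution center capacity cut feed directly into the assembly fleet delay.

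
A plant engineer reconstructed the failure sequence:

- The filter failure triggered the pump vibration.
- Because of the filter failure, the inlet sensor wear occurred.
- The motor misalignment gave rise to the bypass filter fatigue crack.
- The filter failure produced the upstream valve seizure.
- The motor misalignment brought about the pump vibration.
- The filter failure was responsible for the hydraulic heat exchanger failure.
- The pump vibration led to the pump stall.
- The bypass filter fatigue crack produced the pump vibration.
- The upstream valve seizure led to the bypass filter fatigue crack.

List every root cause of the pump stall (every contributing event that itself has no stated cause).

the filter failure, the motor misalignment

Tracing upstream from the pump stall: the pump stall ← the pump vibration ← the filter failure.
A separate upstream branch: the pump stall ← the pump vibration ← the motor misalignment.
Each of those chain origins has no stated cause.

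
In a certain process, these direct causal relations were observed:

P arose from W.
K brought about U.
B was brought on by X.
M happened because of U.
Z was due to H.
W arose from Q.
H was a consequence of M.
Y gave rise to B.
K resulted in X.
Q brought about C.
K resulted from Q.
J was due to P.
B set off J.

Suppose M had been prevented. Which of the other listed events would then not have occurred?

Downstream of M: H, Z.

H, Z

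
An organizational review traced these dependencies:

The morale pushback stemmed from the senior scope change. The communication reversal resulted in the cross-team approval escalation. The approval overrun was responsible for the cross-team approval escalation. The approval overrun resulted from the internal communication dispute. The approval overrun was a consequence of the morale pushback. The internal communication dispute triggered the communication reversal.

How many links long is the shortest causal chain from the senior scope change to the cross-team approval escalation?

3

Shortest chain: the senior scope change → the morale pushback → the approval overrun → the cross-team approval escalation.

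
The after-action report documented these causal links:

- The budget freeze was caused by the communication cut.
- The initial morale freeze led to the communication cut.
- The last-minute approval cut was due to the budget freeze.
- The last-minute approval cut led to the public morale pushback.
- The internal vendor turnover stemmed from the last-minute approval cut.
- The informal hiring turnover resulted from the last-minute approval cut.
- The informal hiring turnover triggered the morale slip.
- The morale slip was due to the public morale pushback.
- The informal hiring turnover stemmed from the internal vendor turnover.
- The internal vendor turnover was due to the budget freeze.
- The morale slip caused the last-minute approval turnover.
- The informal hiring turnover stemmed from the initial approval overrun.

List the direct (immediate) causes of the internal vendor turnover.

the budget freeze, the last-minute approval cut

Upstream contributors include the initial morale freeze, the communication cut, but only the budget freeze, the last-minute approval cut feed directly into the internal vendor turnover.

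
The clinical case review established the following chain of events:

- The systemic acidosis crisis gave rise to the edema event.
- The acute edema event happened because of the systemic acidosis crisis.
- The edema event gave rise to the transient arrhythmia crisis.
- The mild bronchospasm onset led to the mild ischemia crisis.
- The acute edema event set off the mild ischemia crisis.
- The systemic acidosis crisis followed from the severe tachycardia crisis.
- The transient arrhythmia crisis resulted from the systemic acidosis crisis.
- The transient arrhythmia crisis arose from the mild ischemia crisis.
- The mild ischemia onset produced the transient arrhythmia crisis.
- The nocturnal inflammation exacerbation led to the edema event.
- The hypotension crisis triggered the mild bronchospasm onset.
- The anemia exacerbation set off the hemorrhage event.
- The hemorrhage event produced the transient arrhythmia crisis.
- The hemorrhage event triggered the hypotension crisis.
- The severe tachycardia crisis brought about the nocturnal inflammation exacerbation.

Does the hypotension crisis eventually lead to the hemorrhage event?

No

The hypotension crisis leads to the mild bronchospasm onset, the mild ischemia crisis, the transient arrhythmia crisis; the hemorrhage event is not among them.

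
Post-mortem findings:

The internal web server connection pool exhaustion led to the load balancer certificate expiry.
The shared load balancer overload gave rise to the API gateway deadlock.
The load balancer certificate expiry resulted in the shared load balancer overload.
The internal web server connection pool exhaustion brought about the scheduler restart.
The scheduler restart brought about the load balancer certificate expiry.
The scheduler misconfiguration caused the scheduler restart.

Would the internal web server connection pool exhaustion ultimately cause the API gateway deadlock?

There is a causal chain: the internal web server connection pool exhaustion → the load balancer certificate expiry → the shared load balancer overload → the API gateway deadlock.

Yes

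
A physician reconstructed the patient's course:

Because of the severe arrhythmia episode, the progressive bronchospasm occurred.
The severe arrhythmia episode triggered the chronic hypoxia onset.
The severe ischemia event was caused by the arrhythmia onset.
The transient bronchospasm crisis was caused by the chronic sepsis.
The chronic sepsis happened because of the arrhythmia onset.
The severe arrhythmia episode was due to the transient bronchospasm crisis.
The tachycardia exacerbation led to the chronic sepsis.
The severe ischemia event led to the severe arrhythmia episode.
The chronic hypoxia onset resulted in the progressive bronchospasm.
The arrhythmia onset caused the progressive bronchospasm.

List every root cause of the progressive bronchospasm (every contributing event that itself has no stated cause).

the arrhythmia onset, the tachycardia exacerbation

Tracing upstream from the progressive bronchospasm: the progressive bronchospasm ← the arrhythmia onset.
A separate upstream branch: the progressive bronchospasm ← the severe arrhythmia episode ← the transient bronchospasm crisis ← the chronic sepsis ← the tachycardia exacerbation.
Each of those chain origins has no stated cause.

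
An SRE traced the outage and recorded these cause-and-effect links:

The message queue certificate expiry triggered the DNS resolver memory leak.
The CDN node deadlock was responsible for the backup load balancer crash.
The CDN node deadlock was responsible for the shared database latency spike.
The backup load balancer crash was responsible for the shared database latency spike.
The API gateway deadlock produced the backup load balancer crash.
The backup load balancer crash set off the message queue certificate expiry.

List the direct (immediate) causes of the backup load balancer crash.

the API gateway deadlock, the CDN node deadlock → the backup load balancer crash with nothing further upstream stated.

the API gateway deadlock, the CDN node deadlock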